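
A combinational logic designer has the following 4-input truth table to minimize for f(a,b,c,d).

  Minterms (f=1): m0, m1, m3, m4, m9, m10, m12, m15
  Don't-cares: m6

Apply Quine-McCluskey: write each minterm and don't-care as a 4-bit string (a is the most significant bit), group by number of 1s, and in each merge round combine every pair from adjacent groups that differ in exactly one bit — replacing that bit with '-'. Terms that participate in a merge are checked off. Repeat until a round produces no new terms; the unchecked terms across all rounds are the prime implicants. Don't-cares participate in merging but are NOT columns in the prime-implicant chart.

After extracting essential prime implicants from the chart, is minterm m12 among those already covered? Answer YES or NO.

YES

[col 0] 0000*, 0001*, 0011*, 0100*, 0110*, 1001*, 1010, 1100*, 1111
[col 1] -001, -100, 0-00, 00-1, 000-, 01-0
Prime implicants: -001, -100, 0-00, 00-1, 000-, 01-0, 1010, 1111
PI chart (minterm → PIs covering it):
  0 | 0-00,000-
  1 | -001,00-1,000-
  3 | 00-1  (sole → essential)
  4 | -100,0-00,01-0
  9 | -001  (sole → essential)
  10 | 1010  (sole → essential)
  12 | -100  (sole → essential)
  15 | 1111  (sole → essential)
Essential prime implicants: -001, -100, 00-1, 1010, 1111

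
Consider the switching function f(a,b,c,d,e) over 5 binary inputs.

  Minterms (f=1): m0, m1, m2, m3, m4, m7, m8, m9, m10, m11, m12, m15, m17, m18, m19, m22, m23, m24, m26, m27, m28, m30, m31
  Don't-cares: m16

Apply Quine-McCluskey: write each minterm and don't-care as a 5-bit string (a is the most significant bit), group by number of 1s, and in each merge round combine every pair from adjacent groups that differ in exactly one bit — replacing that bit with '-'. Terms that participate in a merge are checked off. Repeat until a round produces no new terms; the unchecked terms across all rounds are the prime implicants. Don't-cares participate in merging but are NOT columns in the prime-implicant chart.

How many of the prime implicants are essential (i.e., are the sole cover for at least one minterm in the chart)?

5

Round 0: 00000✓ 00001✓ 00010✓ 00011✓ 00100✓ 00111✓ 01000✓ 01001✓ 01010✓ 01011✓ 01100✓ 01111✓ 10000✓ 10001✓ 10010✓ 10011✓ 10110✓ 10111✓ 11000✓ 11010✓ 11011✓ 11100✓ 11110✓ 11111✓
Round 1: -0000✓ -0001✓ -0010✓ -0011✓ -0111✓ -1000✓ -1010✓ -1011✓ -1100✓ -1111✓ 0-000✓ 0-001✓ 0-010✓ 0-011✓ 0-100✓ 0-111✓ 00-00✓ 00-11✓ 000-0✓ 000-1✓ 0000-✓ 0001-✓ 01-00✓ 01-11✓ 010-0✓ 010-1✓ 0100-✓ 0101-✓ 1-000✓ 1-010✓ 1-011✓ 1-110✓ 1-111✓ 10-10✓ 10-11✓ 100-0✓ 100-1✓ 1000-✓ 1001-✓ 1011-✓ 11-00✓ 11-10✓ 11-11✓ 110-0✓ 1101-✓ 111-0✓ 1111-✓
Round 2: --000✓ --010✓ --011✓ --111✓ -0-11✓ -00-0✓ -00-1✓ -000-✓ -001-✓ -1-00 -1-11✓ -10-0✓ -101-✓ 0--00 0--11✓ 0-0-0✓ 0-0-1✓ 0-00-✓ 0-01-✓ 000--✓ 010--✓ 1--10✓ 1--11✓ 1-0-0✓ 1-01-✓ 1-11-✓ 10-1-✓ 100--✓ 11--0 11-1-✓
Round 3: ---11 --0-0 --01- -00-- 0-0-- 1--1-
PIs = {---11, --0-0, --01-, -00--, -1-00, 0--00, 0-0--, 1--1-, 11--0}
Coverage chart:
  m0: --0-0,-00--,0--00,0-0--
  m1: -00--,0-0--
  m2: --0-0,--01-,-00--,0-0--
  m3: ---11,--01-,-00--,0-0--
  m4: 0--00 ←essential
  m7: ---11 ←essential
  m8: --0-0,-1-00,0--00,0-0--
  m9: 0-0-- ←essential
  m10: --0-0,--01-,0-0--
  m11: ---11,--01-,0-0--
  m12: -1-00,0--00
  m15: ---11 ←essential
  m17: -00-- ←essential
  m18: --0-0,--01-,-00--,1--1-
  m19: ---11,--01-,-00--,1--1-
  m22: 1--1- ←essential
  m23: ---11,1--1-
  m24: --0-0,-1-00,11--0
  m26: --0-0,--01-,1--1-,11--0
  m27: ---11,--01-,1--1-
  m28: -1-00,11--0
  m30: 1--1-,11--0
  m31: ---11,1--1-
Essential: ---11, -00--, 0--00, 0-0--, 1--1-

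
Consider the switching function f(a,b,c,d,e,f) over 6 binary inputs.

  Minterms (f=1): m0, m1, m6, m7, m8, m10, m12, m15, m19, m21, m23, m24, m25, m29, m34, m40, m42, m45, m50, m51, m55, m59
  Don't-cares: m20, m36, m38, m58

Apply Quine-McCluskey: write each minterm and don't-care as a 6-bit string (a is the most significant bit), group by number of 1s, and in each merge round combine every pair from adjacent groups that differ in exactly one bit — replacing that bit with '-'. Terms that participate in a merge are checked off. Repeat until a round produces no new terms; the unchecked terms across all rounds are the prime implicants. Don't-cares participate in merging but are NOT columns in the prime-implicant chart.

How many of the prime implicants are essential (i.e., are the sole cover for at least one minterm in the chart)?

Round 0: 000000✓ 000001✓ 000110✓ 000111✓ 001000✓ 001010✓ 001100✓ 001111✓ 010011✓ 010100✓ 010101✓ 010111✓ 011000✓ 011001✓ 011101✓ 100010✓ 100100✓ 100110✓ 101000✓ 101010✓ 101101 110010✓ 110011✓ 110111✓ 111010✓ 111011✓
Round 1: -00110 -01000✓ -01010✓ -10011✓ -10111✓ 0-0111 0-1000 00-000 00-111 00000- 00011- 001-00 0010-0✓ 01-101 010-11✓ 0101-1 01010- 011-01 01100- 1-0010✓ 1-1010✓ 10-010✓ 100-10 1001-0 1010-0✓ 11-010✓ 11-011✓ 110-11✓ 11001-✓ 11101-✓
Round 2: -010-0 -10-11 1--010 11-01-
PIs = {-00110, -010-0, -10-11, 0-0111, 0-1000, 00-000, 00-111, 00000-, 00011-, 001-00, 01-101, 0101-1, 01010-, 011-01, 01100-, 1--010, 100-10, 1001-0, 101101, 11-01-}
Coverage chart:
  m0: 00-000,00000-
  m1: 00000- ←essential
  m6: -00110,00011-
  m7: 0-0111,00-111,00011-
  m8: -010-0,0-1000,00-000,001-00
  m10: -010-0 ←essential
  m12: 001-00 ←essential
  m15: 00-111 ←essential
  m19: -10-11 ←essential
  m21: 01-101,0101-1,01010-
  m23: -10-11,0-0111,0101-1
  m24: 0-1000,01100-
  m25: 011-01,01100-
  m29: 01-101,011-01
  m34: 1--010,100-10
  m40: -010-0 ←essential
  m42: -010-0,1--010
  m45: 101101 ←essential
  m50: 1--010,11-01-
  m51: -10-11,11-01-
  m55: -10-11 ←essential
  m59: 11-01- ←essential
Essential: -010-0, -10-11, 00-111, 00000-, 001-00, 101101, 11-01-

7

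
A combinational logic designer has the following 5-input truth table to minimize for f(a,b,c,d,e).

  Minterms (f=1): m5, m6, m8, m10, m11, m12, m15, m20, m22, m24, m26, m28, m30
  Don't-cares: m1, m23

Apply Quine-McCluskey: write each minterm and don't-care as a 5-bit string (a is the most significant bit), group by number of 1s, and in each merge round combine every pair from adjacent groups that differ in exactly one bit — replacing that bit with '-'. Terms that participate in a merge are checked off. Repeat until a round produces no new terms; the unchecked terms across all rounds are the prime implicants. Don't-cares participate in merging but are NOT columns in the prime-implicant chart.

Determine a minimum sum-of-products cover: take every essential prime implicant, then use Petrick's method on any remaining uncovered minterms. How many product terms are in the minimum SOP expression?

Round 0: 00001✓ 00101✓ 00110✓ 01000✓ 01010✓ 01011✓ 01100✓ 01111✓ 10100✓ 10110✓ 10111✓ 11000✓ 11010✓ 11100✓ 11110✓
Round 1: -0110 -1000✓ -1010✓ -1100✓ 00-01 01-00✓ 01-11 010-0✓ 0101- 1-100✓ 1-110✓ 101-0✓ 1011- 11-00✓ 11-10✓ 110-0✓ 111-0✓
Round 2: -1-00 -10-0 1-1-0 11--0
PIs = {-0110, -1-00, -10-0, 00-01, 01-11, 0101-, 1-1-0, 1011-, 11--0}
Coverage chart:
  m5: 00-01 ←essential
  m6: -0110 ←essential
  m8: -1-00,-10-0
  m10: -10-0,0101-
  m11: 01-11,0101-
  m12: -1-00 ←essential
  m15: 01-11 ←essential
  m20: 1-1-0 ←essential
  m22: -0110,1-1-0,1011-
  m24: -1-00,-10-0,11--0
  m26: -10-0,11--0
  m28: -1-00,1-1-0,11--0
  m30: 1-1-0,11--0
Essential: -0110, -1-00, 00-01, 01-11, 1-1-0
Petrick residual → -10-0
Min cover (6 terms): b'cde' + bd'e' + bc'e' + a'b'd'e + a'bde + ace'

6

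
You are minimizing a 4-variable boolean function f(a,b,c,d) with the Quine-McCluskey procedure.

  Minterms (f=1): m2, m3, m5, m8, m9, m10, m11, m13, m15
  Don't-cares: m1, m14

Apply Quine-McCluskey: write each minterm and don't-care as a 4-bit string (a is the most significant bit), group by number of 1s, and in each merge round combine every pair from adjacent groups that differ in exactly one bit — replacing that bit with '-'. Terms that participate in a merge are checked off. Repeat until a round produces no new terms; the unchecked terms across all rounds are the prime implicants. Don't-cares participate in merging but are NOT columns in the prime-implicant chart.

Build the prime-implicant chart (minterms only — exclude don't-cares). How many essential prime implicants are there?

3

size-2^0 implicants → 0001(✓)  0010(✓)  0011(✓)  0101(✓)  1000(✓)  1001(✓)  1010(✓)  1011(✓)  1101(✓)  1110(✓)  1111(✓)
size-2^1 implicants → -001(✓)  -010(✓)  -011(✓)  -101(✓)  0-01(✓)  00-1(✓)  001-(✓)  1-01(✓)  1-10(✓)  1-11(✓)  10-0(✓)  10-1(✓)  100-(✓)  101-(✓)  11-1(✓)  111-(✓)
size-2^2 implicants → --01  -0-1  -01-  1--1  1-1-  10--
Unchecked terms (primes): --01, -0-1, -01-, 1--1, 1-1-, 10--
Minterm coverage:
  m2 ⊆ -01- [E]
  m3 ⊆ -0-1,-01-
  m5 ⊆ --01 [E]
  m8 ⊆ 10-- [E]
  m9 ⊆ --01,-0-1,1--1,10--
  m10 ⊆ -01-,1-1-,10--
  m11 ⊆ -0-1,-01-,1--1,1-1-,10--
  m13 ⊆ --01,1--1
  m15 ⊆ 1--1,1-1-
E = {--01, -01-, 10--}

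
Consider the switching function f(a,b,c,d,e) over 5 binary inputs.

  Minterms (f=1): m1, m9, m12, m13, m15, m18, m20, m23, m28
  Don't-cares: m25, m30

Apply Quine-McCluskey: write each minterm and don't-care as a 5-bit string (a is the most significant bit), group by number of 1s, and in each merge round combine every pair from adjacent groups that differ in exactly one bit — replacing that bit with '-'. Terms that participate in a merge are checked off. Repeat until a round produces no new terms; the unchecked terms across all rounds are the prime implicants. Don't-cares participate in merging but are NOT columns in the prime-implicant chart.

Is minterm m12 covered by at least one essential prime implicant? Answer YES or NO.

[col 0] 00001*, 01001*, 01100*, 01101*, 01111*, 10010, 10100*, 10111, 11001*, 11100*, 11110*
[col 1] -1001, -1100, 0-001, 01-01, 011-1, 0110-, 1-100, 111-0
Prime implicants: -1001, -1100, 0-001, 01-01, 011-1, 0110-, 1-100, 10010, 10111, 111-0
PI chart (minterm → PIs covering it):
  1 | 0-001  (sole → essential)
  9 | -1001,0-001,01-01
  12 | -1100,0110-
  13 | 01-01,011-1,0110-
  15 | 011-1  (sole → essential)
  18 | 10010  (sole → essential)
  20 | 1-100  (sole → essential)
  23 | 10111  (sole → essential)
  28 | -1100,1-100,111-0
Essential prime implicants: 0-001, 011-1, 1-100, 10010, 10111

NO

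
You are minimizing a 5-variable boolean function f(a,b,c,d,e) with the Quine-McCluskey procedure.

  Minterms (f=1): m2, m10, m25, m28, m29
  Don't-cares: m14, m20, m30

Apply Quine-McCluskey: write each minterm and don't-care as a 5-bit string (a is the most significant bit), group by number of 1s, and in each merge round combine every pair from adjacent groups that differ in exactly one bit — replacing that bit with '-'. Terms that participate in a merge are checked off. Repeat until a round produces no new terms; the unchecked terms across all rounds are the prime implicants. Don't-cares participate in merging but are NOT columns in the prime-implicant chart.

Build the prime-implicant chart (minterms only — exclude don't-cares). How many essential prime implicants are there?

Round 0: 00010✓ 01010✓ 01110✓ 10100✓ 11001✓ 11100✓ 11101✓ 11110✓
Round 1: -1110 0-010 01-10 1-100 11-01 111-0 1110-
PIs = {-1110, 0-010, 01-10, 1-100, 11-01, 111-0, 1110-}
Coverage chart:
  m2: 0-010 ←essential
  m10: 0-010,01-10
  m25: 11-01 ←essential
  m28: 1-100,111-0,1110-
  m29: 11-01,1110-
Essential: 0-010, 11-01

2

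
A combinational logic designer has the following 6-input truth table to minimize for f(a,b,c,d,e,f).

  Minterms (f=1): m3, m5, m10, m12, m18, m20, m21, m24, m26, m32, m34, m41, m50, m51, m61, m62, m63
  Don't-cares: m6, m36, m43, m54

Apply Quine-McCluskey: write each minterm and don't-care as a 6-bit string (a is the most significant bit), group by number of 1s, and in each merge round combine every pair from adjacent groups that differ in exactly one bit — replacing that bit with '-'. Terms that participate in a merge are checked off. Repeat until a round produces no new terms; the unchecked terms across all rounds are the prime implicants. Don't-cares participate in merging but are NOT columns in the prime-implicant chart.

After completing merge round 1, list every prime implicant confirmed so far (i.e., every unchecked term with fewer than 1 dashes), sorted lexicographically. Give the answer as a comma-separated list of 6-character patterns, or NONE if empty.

000011, 000110, 001100

size-2^0 implicants → 000011  000101(✓)  000110  001010(✓)  001100  010010(✓)  010100(✓)  010101(✓)  011000(✓)  011010(✓)  100000(✓)  100010(✓)  100100(✓)  101001(✓)  101011(✓)  110010(✓)  110011(✓)  110110(✓)  111101(✓)  111110(✓)  111111(✓)
size-2^1 implicants → -10010  0-0101  0-1010  01-010  01010-  0110-0  1-0010  100-00  1000-0  1010-1  11-110  110-10  11001-  1111-1  11111-
Unchecked terms (primes): -10010, 0-0101, 0-1010, 000011, 000110, 001100, 01-010, 01010-, 0110-0, 1-0010, 100-00, 1000-0, 1010-1, 11-110, 110-10, 11001-, 1111-1, 11111-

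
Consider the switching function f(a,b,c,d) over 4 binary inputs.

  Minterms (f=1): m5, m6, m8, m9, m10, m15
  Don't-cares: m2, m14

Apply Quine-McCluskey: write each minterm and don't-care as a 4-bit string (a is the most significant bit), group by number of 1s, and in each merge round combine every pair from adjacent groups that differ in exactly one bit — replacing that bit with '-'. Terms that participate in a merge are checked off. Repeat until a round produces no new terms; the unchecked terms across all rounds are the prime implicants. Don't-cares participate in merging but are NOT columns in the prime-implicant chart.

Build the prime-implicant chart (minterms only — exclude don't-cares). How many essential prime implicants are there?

[col 0] 0010*, 0101, 0110*, 1000*, 1001*, 1010*, 1110*, 1111*
[col 1] -010*, -110*, 0-10*, 1-10*, 10-0, 100-, 111-
[col 2] --10
Prime implicants: --10, 0101, 10-0, 100-, 111-
PI chart (minterm → PIs covering it):
  5 | 0101  (sole → essential)
  6 | --10  (sole → essential)
  8 | 10-0,100-
  9 | 100-  (sole → essential)
  10 | --10,10-0
  15 | 111-  (sole → essential)
Essential prime implicants: --10, 0101, 100-, 111-

4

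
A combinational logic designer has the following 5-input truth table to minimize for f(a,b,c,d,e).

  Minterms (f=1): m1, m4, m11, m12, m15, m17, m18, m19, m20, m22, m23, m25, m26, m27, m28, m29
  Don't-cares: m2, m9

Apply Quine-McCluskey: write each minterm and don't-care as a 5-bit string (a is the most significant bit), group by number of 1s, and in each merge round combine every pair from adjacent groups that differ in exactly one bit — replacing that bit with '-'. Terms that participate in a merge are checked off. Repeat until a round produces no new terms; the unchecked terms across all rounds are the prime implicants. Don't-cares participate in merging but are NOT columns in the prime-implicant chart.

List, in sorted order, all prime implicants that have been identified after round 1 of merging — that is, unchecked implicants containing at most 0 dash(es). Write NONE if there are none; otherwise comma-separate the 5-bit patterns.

NONE

Round 0: 00001✓ 00010✓ 00100✓ 01001✓ 01011✓ 01100✓ 01111✓ 10001✓ 10010✓ 10011✓ 10100✓ 10110✓ 10111✓ 11001✓ 11010✓ 11011✓ 11100✓ 11101✓
Round 1: -0001✓ -0010 -0100✓ -1001✓ -1011✓ -1100✓ 0-001✓ 0-100✓ 01-11 010-1✓ 1-001✓ 1-010✓ 1-011✓ 1-100✓ 10-10✓ 10-11✓ 100-1✓ 1001-✓ 101-0 1011-✓ 11-01 110-1✓ 1101-✓ 1110-
Round 2: --001 --100 -10-1 1-0-1 1-01- 10-1-
PIs = {--001, --100, -0010, -10-1, 01-11, 1-0-1, 1-01-, 10-1-, 101-0, 11-01, 1110-}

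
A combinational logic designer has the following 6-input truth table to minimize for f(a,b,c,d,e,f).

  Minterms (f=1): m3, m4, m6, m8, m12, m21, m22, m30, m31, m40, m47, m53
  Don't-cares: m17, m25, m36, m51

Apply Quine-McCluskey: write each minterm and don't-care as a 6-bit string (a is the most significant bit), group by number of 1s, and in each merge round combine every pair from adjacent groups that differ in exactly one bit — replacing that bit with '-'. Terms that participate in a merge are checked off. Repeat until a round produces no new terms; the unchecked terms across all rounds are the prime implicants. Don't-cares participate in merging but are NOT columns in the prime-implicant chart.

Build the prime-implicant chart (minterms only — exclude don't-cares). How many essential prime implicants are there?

5

[col 0] 000011, 000100*, 000110*, 001000*, 001100*, 010001*, 010101*, 010110*, 011001*, 011110*, 011111*, 100100*, 101000*, 101111, 110011, 110101*
[col 1] -00100, -01000, -10101, 0-0110, 00-100, 0001-0, 001-00, 01-001, 01-110, 010-01, 01111-
Prime implicants: -00100, -01000, -10101, 0-0110, 00-100, 000011, 0001-0, 001-00, 01-001, 01-110, 010-01, 01111-, 101111, 110011
PI chart (minterm → PIs covering it):
  3 | 000011  (sole → essential)
  4 | -00100,00-100,0001-0
  6 | 0-0110,0001-0
  8 | -01000,001-00
  12 | 00-100,001-00
  21 | -10101,010-01
  22 | 0-0110,01-110
  30 | 01-110,01111-
  31 | 01111-  (sole → essential)
  40 | -01000  (sole → essential)
  47 | 101111  (sole → essential)
  53 | -10101  (sole → essential)
Essential prime implicants: -01000, -10101, 000011, 01111-, 101111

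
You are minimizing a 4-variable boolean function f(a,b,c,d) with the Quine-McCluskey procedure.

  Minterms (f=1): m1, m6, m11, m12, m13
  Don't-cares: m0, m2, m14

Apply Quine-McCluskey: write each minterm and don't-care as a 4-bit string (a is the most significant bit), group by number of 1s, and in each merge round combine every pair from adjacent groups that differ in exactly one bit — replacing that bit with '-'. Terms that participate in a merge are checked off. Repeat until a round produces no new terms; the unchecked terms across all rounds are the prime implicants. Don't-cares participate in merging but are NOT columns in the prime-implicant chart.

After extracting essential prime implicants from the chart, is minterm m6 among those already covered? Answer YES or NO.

NO

[col 0] 0000*, 0001*, 0010*, 0110*, 1011, 1100*, 1101*, 1110*
[col 1] -110, 0-10, 00-0, 000-, 11-0, 110-
Prime implicants: -110, 0-10, 00-0, 000-, 1011, 11-0, 110-
PI chart (minterm → PIs covering it):
  1 | 000-  (sole → essential)
  6 | -110,0-10
  11 | 1011  (sole → essential)
  12 | 11-0,110-
  13 | 110-  (sole → essential)
Essential prime implicants: 000-, 1011, 110-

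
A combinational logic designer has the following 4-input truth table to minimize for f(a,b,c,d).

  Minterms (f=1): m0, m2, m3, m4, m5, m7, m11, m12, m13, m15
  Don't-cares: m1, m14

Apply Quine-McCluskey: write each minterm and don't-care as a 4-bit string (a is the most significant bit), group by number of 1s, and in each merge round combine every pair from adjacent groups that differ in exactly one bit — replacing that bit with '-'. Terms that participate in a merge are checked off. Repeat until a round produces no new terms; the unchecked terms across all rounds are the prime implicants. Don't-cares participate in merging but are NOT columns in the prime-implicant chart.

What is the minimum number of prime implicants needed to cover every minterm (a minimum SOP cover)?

3

size-2^0 implicants → 0000(✓)  0001(✓)  0010(✓)  0011(✓)  0100(✓)  0101(✓)  0111(✓)  1011(✓)  1100(✓)  1101(✓)  1110(✓)  1111(✓)
size-2^1 implicants → -011(✓)  -100(✓)  -101(✓)  -111(✓)  0-00(✓)  0-01(✓)  0-11(✓)  00-0(✓)  00-1(✓)  000-(✓)  001-(✓)  01-1(✓)  010-(✓)  1-11(✓)  11-0(✓)  11-1(✓)  110-(✓)  111-(✓)
size-2^2 implicants → --11  -1-1  -10-  0--1  0-0-  00--  11--
Unchecked terms (primes): --11, -1-1, -10-, 0--1, 0-0-, 00--, 11--
Minterm coverage:
  m0 ⊆ 0-0-,00--
  m2 ⊆ 00-- [E]
  m3 ⊆ --11,0--1,00--
  m4 ⊆ -10-,0-0-
  m5 ⊆ -1-1,-10-,0--1,0-0-
  m7 ⊆ --11,-1-1,0--1
  m11 ⊆ --11 [E]
  m12 ⊆ -10-,11--
  m13 ⊆ -1-1,-10-,11--
  m15 ⊆ --11,-1-1,11--
E = {--11, 00--}
Petrick residual → -10-
Cover = cd + bc' + a'b'  |cover|=3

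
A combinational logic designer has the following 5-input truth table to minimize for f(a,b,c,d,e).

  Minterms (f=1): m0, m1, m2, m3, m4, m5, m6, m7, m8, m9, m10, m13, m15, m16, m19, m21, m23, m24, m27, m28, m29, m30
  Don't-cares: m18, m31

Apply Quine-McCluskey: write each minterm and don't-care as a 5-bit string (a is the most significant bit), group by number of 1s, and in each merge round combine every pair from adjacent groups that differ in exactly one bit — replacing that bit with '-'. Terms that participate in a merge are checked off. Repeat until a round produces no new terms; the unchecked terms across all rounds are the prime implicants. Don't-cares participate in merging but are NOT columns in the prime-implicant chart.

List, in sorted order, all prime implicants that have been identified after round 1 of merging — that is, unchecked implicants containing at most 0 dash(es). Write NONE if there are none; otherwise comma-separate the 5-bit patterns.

NONE

size-2^0 implicants → 00000(✓)  00001(✓)  00010(✓)  00011(✓)  00100(✓)  00101(✓)  00110(✓)  00111(✓)  01000(✓)  01001(✓)  01010(✓)  01101(✓)  01111(✓)  10000(✓)  10010(✓)  10011(✓)  10101(✓)  10111(✓)  11000(✓)  11011(✓)  11100(✓)  11101(✓)  11110(✓)  11111(✓)
size-2^1 implicants → -0000(✓)  -0010(✓)  -0011(✓)  -0101(✓)  -0111(✓)  -1000(✓)  -1101(✓)  -1111(✓)  0-000(✓)  0-001(✓)  0-010(✓)  0-101(✓)  0-111(✓)  00-00(✓)  00-01(✓)  00-10(✓)  00-11(✓)  000-0(✓)  000-1(✓)  0000-(✓)  0001-(✓)  001-0(✓)  001-1(✓)  0010-(✓)  0011-(✓)  01-01(✓)  010-0(✓)  0100-(✓)  011-1(✓)  1-000(✓)  1-011(✓)  1-101(✓)  1-111(✓)  10-11(✓)  100-0(✓)  1001-(✓)  101-1(✓)  11-00  11-11(✓)  111-0(✓)  111-1(✓)  1110-(✓)  1111-(✓)
size-2^2 implicants → --000  --101(✓)  --111(✓)  -0-11  -00-0  -001-  -01-1(✓)  -11-1(✓)  0--01  0-0-0  0-00-  0-1-1(✓)  00--0(✓)  00--1(✓)  00-0-(✓)  00-1-(✓)  000--(✓)  001--(✓)  1--11  1-1-1(✓)  111--
size-2^3 implicants → --1-1  00---
Unchecked terms (primes): --000, --1-1, -0-11, -00-0, -001-, 0--01, 0-0-0, 0-00-, 00---, 1--11, 11-00, 111--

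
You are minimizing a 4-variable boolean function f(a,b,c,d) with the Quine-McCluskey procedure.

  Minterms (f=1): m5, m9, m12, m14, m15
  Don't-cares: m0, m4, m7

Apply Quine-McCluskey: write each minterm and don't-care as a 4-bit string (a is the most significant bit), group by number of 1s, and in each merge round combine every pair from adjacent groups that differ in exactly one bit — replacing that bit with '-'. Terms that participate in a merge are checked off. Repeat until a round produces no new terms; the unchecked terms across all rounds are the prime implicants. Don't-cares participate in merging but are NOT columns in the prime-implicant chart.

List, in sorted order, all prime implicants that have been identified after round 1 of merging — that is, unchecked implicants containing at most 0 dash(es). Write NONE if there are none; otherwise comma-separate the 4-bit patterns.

1001

size-2^0 implicants → 0000(✓)  0100(✓)  0101(✓)  0111(✓)  1001  1100(✓)  1110(✓)  1111(✓)
size-2^1 implicants → -100  -111  0-00  01-1  010-  11-0  111-
Unchecked terms (primes): -100, -111, 0-00, 01-1, 010-, 1001, 11-0, 111-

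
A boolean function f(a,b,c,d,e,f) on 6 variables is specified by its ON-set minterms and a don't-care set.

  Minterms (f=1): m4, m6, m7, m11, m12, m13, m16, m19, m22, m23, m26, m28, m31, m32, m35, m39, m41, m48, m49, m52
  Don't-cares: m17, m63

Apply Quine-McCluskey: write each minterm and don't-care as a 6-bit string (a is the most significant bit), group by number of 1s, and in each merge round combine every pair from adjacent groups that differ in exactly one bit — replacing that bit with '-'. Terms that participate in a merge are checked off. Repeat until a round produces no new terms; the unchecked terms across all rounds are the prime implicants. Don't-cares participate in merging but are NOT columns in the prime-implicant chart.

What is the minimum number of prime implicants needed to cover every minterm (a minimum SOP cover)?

13

[col 0] 000100*, 000110*, 000111*, 001011, 001100*, 001101*, 010000*, 010001*, 010011*, 010110*, 010111*, 011010, 011100*, 011111*, 100000*, 100011*, 100111*, 101001, 110000*, 110001*, 110100*, 111111*
[col 1] -00111, -10000*, -10001*, -11111, 0-0110*, 0-0111*, 0-1100, 00-100, 0001-0, 00011-*, 00110-, 01-111, 010-11, 0100-1, 01000-*, 01011-*, 1-0000, 100-11, 110-00, 11000-*
[col 2] -1000-, 0-011-
Prime implicants: -00111, -1000-, -11111, 0-011-, 0-1100, 00-100, 0001-0, 001011, 00110-, 01-111, 010-11, 0100-1, 011010, 1-0000, 100-11, 101001, 110-00
PI chart (minterm → PIs covering it):
  4 | 00-100,0001-0
  6 | 0-011-,0001-0
  7 | -00111,0-011-
  11 | 001011  (sole → essential)
  12 | 0-1100,00-100,00110-
  13 | 00110-  (sole → essential)
  16 | -1000-  (sole → essential)
  19 | 010-11,0100-1
  22 | 0-011-  (sole → essential)
  23 | 0-011-,01-111,010-11
  26 | 011010  (sole → essential)
  28 | 0-1100  (sole → essential)
  31 | -11111,01-111
  32 | 1-0000  (sole → essential)
  35 | 100-11  (sole → essential)
  39 | -00111,100-11
  41 | 101001  (sole → essential)
  48 | -1000-,1-0000,110-00
  49 | -1000-  (sole → essential)
  52 | 110-00  (sole → essential)
Essential prime implicants: -1000-, 0-011-, 0-1100, 001011, 00110-, 011010, 1-0000, 100-11, 101001, 110-00
Petrick residual → -11111, 00-100, 010-11
Minimum SOP uses 13 PIs: bc'd'e' + bcdef + a'c'de + a'cde'f' + a'b'de'f' + a'b'cd'ef + a'b'cde' + a'bc'ef + a'bcd'ef' + ac'd'e'f' + ab'c'ef + ab'cd'e'f + abc'e'f'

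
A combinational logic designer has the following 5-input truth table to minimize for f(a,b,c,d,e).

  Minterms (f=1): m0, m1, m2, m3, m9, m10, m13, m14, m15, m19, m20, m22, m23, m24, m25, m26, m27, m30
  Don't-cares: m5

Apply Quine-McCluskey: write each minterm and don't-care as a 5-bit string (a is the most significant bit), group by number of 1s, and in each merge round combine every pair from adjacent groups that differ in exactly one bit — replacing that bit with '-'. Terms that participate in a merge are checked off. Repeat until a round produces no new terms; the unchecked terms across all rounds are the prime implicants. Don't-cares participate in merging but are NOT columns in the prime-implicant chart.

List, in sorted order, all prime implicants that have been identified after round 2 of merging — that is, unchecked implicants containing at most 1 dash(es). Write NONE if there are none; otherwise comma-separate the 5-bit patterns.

-0011, -1001, 0-010, 011-1, 0111-, 1-011, 1-110, 10-11, 101-0, 1011-

Round 0: 00000✓ 00001✓ 00010✓ 00011✓ 00101✓ 01001✓ 01010✓ 01101✓ 01110✓ 01111✓ 10011✓ 10100✓ 10110✓ 10111✓ 11000✓ 11001✓ 11010✓ 11011✓ 11110✓
Round 1: -0011 -1001 -1010✓ -1110✓ 0-001✓ 0-010 0-101✓ 00-01✓ 000-0✓ 000-1✓ 0000-✓ 0001-✓ 01-01✓ 01-10✓ 011-1 0111- 1-011 1-110 10-11 101-0 1011- 11-10✓ 110-0✓ 110-1✓ 1100-✓ 1101-✓
Round 2: -1-10 0--01 000-- 110--
PIs = {-0011, -1-10, -1001, 0--01, 0-010, 000--, 011-1, 0111-, 1-011, 1-110, 10-11, 101-0, 1011-, 110--}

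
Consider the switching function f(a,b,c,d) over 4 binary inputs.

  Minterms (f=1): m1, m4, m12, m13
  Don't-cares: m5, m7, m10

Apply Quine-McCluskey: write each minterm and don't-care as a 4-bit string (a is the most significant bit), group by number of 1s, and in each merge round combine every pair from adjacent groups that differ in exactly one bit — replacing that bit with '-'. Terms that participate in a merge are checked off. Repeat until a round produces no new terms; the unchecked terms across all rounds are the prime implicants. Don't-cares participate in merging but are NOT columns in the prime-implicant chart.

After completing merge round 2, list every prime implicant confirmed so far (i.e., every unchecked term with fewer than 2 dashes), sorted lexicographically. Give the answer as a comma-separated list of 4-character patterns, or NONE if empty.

0-01, 01-1, 1010

Round 0: 0001✓ 0100✓ 0101✓ 0111✓ 1010 1100✓ 1101✓
Round 1: -100✓ -101✓ 0-01 01-1 010-✓ 110-✓
Round 2: -10-
PIs = {-10-, 0-01, 01-1, 1010}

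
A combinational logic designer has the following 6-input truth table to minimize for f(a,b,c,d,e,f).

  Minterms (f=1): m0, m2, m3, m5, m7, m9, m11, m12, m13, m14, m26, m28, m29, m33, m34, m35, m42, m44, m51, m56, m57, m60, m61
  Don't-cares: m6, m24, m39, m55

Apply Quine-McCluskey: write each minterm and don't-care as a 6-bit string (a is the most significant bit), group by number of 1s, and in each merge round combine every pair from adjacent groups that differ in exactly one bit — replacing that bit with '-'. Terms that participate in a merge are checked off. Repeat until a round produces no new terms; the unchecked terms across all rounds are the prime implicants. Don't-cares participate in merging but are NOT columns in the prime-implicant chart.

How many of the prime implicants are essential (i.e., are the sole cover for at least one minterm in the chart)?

size-2^0 implicants → 000000(✓)  000010(✓)  000011(✓)  000101(✓)  000110(✓)  000111(✓)  001001(✓)  001011(✓)  001100(✓)  001101(✓)  001110(✓)  011000(✓)  011010(✓)  011100(✓)  011101(✓)  100001(✓)  100010(✓)  100011(✓)  100111(✓)  101010(✓)  101100(✓)  110011(✓)  110111(✓)  111000(✓)  111001(✓)  111100(✓)  111101(✓)
size-2^1 implicants → -00010(✓)  -00011(✓)  -00111(✓)  -01100(✓)  -11000(✓)  -11100(✓)  -11101(✓)  0-1100(✓)  0-1101(✓)  00-011  00-101  00-110  000-10(✓)  000-11(✓)  0000-0  00001-(✓)  0001-1  00011-(✓)  001-01  0010-1  0011-0  00110-(✓)  011-00(✓)  0110-0  01110-(✓)  1-0011(✓)  1-0111(✓)  1-1100(✓)  10-010  100-11(✓)  1000-1  10001-(✓)  110-11(✓)  111-00(✓)  111-01(✓)  11100-(✓)  11110-(✓)
size-2^2 implicants → --1100  -00-11  -0001-  -11-00  -1110-  0-110-  000-1-  1-0-11  111-0-
Unchecked terms (primes): --1100, -00-11, -0001-, -11-00, -1110-, 0-110-, 00-011, 00-101, 00-110, 000-1-, 0000-0, 0001-1, 001-01, 0010-1, 0011-0, 0110-0, 1-0-11, 10-010, 1000-1, 111-0-
Minterm coverage:
  m0 ⊆ 0000-0 [E]
  m2 ⊆ -0001-,000-1-,0000-0
  m3 ⊆ -00-11,-0001-,00-011,000-1-
  m5 ⊆ 00-101,0001-1
  m7 ⊆ -00-11,000-1-,0001-1
  m9 ⊆ 001-01,0010-1
  m11 ⊆ 00-011,0010-1
  m12 ⊆ --1100,0-110-,0011-0
  m13 ⊆ 0-110-,00-101,001-01
  m14 ⊆ 00-110,0011-0
  m26 ⊆ 0110-0 [E]
  m28 ⊆ --1100,-11-00,-1110-,0-110-
  m29 ⊆ -1110-,0-110-
  m33 ⊆ 1000-1 [E]
  m34 ⊆ -0001-,10-010
  m35 ⊆ -00-11,-0001-,1-0-11,1000-1
  m42 ⊆ 10-010 [E]
  m44 ⊆ --1100 [E]
  m51 ⊆ 1-0-11 [E]
  m56 ⊆ -11-00,111-0-
  m57 ⊆ 111-0- [E]
  m60 ⊆ --1100,-11-00,-1110-,111-0-
  m61 ⊆ -1110-,111-0-
E = {--1100, 0000-0, 0110-0, 1-0-11, 10-010, 1000-1, 111-0-}

7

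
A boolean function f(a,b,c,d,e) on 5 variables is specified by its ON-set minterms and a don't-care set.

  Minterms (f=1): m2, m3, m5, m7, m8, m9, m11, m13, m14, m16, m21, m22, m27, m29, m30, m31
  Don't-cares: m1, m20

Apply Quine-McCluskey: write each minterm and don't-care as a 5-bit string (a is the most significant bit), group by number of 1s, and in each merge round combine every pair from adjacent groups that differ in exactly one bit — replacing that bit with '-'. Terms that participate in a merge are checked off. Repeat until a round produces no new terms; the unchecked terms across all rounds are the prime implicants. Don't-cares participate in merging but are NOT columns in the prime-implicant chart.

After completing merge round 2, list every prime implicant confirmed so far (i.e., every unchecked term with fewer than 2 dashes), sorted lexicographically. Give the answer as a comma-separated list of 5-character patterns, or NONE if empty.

Round 0: 00001✓ 00010✓ 00011✓ 00101✓ 00111✓ 01000✓ 01001✓ 01011✓ 01101✓ 01110✓ 10000✓ 10100✓ 10101✓ 10110✓ 11011✓ 11101✓ 11110✓ 11111✓
Round 1: -0101✓ -1011 -1101✓ -1110 0-001✓ 0-011✓ 0-101✓ 00-01✓ 00-11✓ 000-1✓ 0001- 001-1✓ 01-01✓ 010-1✓ 0100- 1-101✓ 1-110 10-00 101-0 1010- 11-11 111-1 1111-
Round 2: --101 0--01 0-0-1 00--1
PIs = {--101, -1011, -1110, 0--01, 0-0-1, 00--1, 0001-, 0100-, 1-110, 10-00, 101-0, 1010-, 11-11, 111-1, 1111-}

-1011, -1110, 0001-, 0100-, 1-110, 10-00, 101-0, 1010-, 11-11, 111-1, 1111-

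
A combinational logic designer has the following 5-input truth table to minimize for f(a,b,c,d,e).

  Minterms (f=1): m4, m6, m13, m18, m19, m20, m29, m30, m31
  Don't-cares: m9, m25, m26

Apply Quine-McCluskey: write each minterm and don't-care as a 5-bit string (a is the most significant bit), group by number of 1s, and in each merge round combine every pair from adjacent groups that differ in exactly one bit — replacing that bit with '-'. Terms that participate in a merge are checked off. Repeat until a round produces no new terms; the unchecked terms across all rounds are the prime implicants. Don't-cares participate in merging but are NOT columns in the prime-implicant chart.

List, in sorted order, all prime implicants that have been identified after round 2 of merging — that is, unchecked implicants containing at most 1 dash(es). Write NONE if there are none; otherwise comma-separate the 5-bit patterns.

-0100, 001-0, 1-010, 1001-, 11-10, 111-1, 1111-

Round 0: 00100✓ 00110✓ 01001✓ 01101✓ 10010✓ 10011✓ 10100✓ 11001✓ 11010✓ 11101✓ 11110✓ 11111✓
Round 1: -0100 -1001✓ -1101✓ 001-0 01-01✓ 1-010 1001- 11-01✓ 11-10 111-1 1111-
Round 2: -1-01
PIs = {-0100, -1-01, 001-0, 1-010, 1001-, 11-10, 111-1, 1111-}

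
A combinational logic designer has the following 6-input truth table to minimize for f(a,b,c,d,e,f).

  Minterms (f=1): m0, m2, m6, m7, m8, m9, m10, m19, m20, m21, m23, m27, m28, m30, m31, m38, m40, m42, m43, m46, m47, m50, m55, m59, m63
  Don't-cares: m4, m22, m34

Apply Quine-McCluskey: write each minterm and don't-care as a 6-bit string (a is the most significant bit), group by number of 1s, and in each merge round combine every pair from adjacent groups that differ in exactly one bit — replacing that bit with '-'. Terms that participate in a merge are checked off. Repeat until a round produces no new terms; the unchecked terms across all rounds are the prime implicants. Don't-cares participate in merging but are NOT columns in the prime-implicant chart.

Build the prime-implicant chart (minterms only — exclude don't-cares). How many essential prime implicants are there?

Round 0: 000000✓ 000010✓ 000100✓ 000110✓ 000111✓ 001000✓ 001001✓ 001010✓ 010011✓ 010100✓ 010101✓ 010110✓ 010111✓ 011011✓ 011100✓ 011110✓ 011111✓ 100010✓ 100110✓ 101000✓ 101010✓ 101011✓ 101110✓ 101111✓ 110010✓ 110111✓ 111011✓ 111111✓
Round 1: -00010✓ -00110✓ -01000✓ -01010✓ -10111✓ -11011✓ -11111✓ 0-0100✓ 0-0110✓ 0-0111✓ 00-000✓ 00-010✓ 000-00✓ 000-10✓ 0000-0✓ 0001-0✓ 00011-✓ 0010-0✓ 00100- 01-011✓ 01-100✓ 01-110✓ 01-111✓ 010-11✓ 0101-0✓ 0101-1✓ 01010-✓ 01011-✓ 011-11✓ 0111-0✓ 01111-✓ 1-0010 1-1011✓ 1-1111✓ 10-010✓ 10-110✓ 100-10✓ 101-10✓ 101-11✓ 1010-0✓ 10101-✓ 10111-✓ 11-111✓ 111-11✓
Round 2: -0-010 -00-10 -010-0 -1-111 -11-11 0-01-0 0-011- 00-0-0 000--0 01--11 01-1-0 01-11- 0101-- 1-1-11 10--10 101-1-
PIs = {-0-010, -00-10, -010-0, -1-111, -11-11, 0-01-0, 0-011-, 00-0-0, 000--0, 00100-, 01--11, 01-1-0, 01-11-, 0101--, 1-0010, 1-1-11, 10--10, 101-1-}
Coverage chart:
  m0: 00-0-0,000--0
  m2: -0-010,-00-10,00-0-0,000--0
  m6: -00-10,0-01-0,0-011-,000--0
  m7: 0-011- ←essential
  m8: -010-0,00-0-0,00100-
  m9: 00100- ←essential
  m10: -0-010,-010-0,00-0-0
  m19: 01--11 ←essential
  m20: 0-01-0,01-1-0,0101--
  m21: 0101-- ←essential
  m23: -1-111,0-011-,01--11,01-11-,0101--
  m27: -11-11,01--11
  m28: 01-1-0 ←essential
  m30: 01-1-0,01-11-
  m31: -1-111,-11-11,01--11,01-11-
  m38: -00-10,10--10
  m40: -010-0 ←essential
  m42: -0-010,-010-0,10--10,101-1-
  m43: 1-1-11,101-1-
  m46: 10--10,101-1-
  m47: 1-1-11,101-1-
  m50: 1-0010 ←essential
  m55: -1-111 ←essential
  m59: -11-11,1-1-11
  m63: -1-111,-11-11,1-1-11
Essential: -010-0, -1-111, 0-011-, 00100-, 01--11, 01-1-0, 0101--, 1-0010

8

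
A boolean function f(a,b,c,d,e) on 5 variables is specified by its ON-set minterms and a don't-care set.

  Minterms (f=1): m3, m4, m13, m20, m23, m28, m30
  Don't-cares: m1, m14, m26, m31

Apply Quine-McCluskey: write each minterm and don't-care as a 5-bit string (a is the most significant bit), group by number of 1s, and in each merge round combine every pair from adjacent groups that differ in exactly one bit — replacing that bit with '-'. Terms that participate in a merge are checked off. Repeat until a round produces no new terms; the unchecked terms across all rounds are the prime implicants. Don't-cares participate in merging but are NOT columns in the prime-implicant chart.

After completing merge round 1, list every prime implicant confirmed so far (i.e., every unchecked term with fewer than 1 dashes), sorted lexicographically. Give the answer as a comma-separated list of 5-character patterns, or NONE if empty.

01101

[col 0] 00001*, 00011*, 00100*, 01101, 01110*, 10100*, 10111*, 11010*, 11100*, 11110*, 11111*
[col 1] -0100, -1110, 000-1, 1-100, 1-111, 11-10, 111-0, 1111-
Prime implicants: -0100, -1110, 000-1, 01101, 1-100, 1-111, 11-10, 111-0, 1111-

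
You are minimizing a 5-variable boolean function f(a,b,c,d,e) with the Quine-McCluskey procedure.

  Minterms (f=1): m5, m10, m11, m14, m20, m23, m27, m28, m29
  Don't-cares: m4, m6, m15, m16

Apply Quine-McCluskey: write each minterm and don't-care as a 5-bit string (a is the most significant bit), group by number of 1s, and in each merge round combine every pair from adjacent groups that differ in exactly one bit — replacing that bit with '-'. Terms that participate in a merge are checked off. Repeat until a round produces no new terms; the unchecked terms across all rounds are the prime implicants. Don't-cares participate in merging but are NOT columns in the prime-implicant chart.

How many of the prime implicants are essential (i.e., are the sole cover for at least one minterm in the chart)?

size-2^0 implicants → 00100(✓)  00101(✓)  00110(✓)  01010(✓)  01011(✓)  01110(✓)  01111(✓)  10000(✓)  10100(✓)  10111  11011(✓)  11100(✓)  11101(✓)
size-2^1 implicants → -0100  -1011  0-110  001-0  0010-  01-10(✓)  01-11(✓)  0101-(✓)  0111-(✓)  1-100  10-00  1110-
size-2^2 implicants → 01-1-
Unchecked terms (primes): -0100, -1011, 0-110, 001-0, 0010-, 01-1-, 1-100, 10-00, 10111, 1110-
Minterm coverage:
  m5 ⊆ 0010- [E]
  m10 ⊆ 01-1- [E]
  m11 ⊆ -1011,01-1-
  m14 ⊆ 0-110,01-1-
  m20 ⊆ -0100,1-100,10-00
  m23 ⊆ 10111 [E]
  m27 ⊆ -1011 [E]
  m28 ⊆ 1-100,1110-
  m29 ⊆ 1110- [E]
E = {-1011, 0010-, 01-1-, 10111, 1110-}

5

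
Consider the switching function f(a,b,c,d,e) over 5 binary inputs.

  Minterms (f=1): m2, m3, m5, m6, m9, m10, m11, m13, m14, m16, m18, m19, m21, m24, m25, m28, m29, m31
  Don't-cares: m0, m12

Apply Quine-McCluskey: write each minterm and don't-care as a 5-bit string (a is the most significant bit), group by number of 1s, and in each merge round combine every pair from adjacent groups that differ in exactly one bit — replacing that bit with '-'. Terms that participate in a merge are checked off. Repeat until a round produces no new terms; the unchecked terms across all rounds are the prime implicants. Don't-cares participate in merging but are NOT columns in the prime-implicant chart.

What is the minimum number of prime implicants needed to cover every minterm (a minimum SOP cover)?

7

[col 0] 00000*, 00010*, 00011*, 00101*, 00110*, 01001*, 01010*, 01011*, 01100*, 01101*, 01110*, 10000*, 10010*, 10011*, 10101*, 11000*, 11001*, 11100*, 11101*, 11111*
[col 1] -0000*, -0010*, -0011*, -0101*, -1001*, -1100*, -1101*, 0-010*, 0-011*, 0-101*, 0-110*, 00-10*, 000-0*, 0001-*, 01-01*, 01-10*, 010-1, 0101-*, 011-0, 0110-*, 1-000, 1-101*, 100-0*, 1001-*, 11-00*, 11-01*, 1100-*, 111-1, 1110-*
[col 2] --101, -00-0, -001-, -1-01, -110-, 0--10, 0-01-, 11-0-
Prime implicants: --101, -00-0, -001-, -1-01, -110-, 0--10, 0-01-, 010-1, 011-0, 1-000, 11-0-, 111-1
PI chart (minterm → PIs covering it):
  2 | -00-0,-001-,0--10,0-01-
  3 | -001-,0-01-
  5 | --101  (sole → essential)
  6 | 0--10  (sole → essential)
  9 | -1-01,010-1
  10 | 0--10,0-01-
  11 | 0-01-,010-1
  13 | --101,-1-01,-110-
  14 | 0--10,011-0
  16 | -00-0,1-000
  18 | -00-0,-001-
  19 | -001-  (sole → essential)
  21 | --101  (sole → essential)
  24 | 1-000,11-0-
  25 | -1-01,11-0-
  28 | -110-,11-0-
  29 | --101,-1-01,-110-,11-0-,111-1
  31 | 111-1  (sole → essential)
Essential prime implicants: --101, -001-, 0--10, 111-1
Petrick residual → -00-0, 010-1, 11-0-
Minimum SOP uses 7 PIs: cd'e + b'c'e' + b'c'd + a'de' + a'bc'e + abd' + abce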